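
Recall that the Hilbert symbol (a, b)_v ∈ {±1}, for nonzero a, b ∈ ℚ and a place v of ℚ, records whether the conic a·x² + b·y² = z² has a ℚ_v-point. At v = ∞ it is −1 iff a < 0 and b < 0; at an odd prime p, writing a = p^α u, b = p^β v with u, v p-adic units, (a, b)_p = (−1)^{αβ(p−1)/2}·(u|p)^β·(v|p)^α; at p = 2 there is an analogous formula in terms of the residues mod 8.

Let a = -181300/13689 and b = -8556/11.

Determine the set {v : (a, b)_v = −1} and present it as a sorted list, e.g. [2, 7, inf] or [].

[2, 3, 11, inf]

(a, b) ≡ (-37, -23529) mod (ℚ^×)²; places V = {2, 3, 5, 7, 11, 13, 23, 31, 37, ∞}.
(a,b)_11: α=0, u≡7; β=-1, v≡2 (mod 11); (7|11)=-1, (2|11)=-1; sign (−1)^0·-1^-1·-1^0 = -1.
(a,b)_3: α=-4, u≡2; β=1, v≡2 (mod 3); (2|3)=-1, (2|3)=-1; sign (−1)^0·-1^1·-1^-4 = -1.
(a,b)_23: α=0, u≡8; β=1, v≡8 (mod 23); (8|23)=+1, (8|23)=+1; sign (−1)^0·+1^1·+1^0 = +1.
(a,b)_13: α=-2, u≡8; β=0, v≡1 (mod 13); (8|13)=-1, (1|13)=+1; sign (−1)^0·-1^0·+1^-2 = +1.
(a,b)_∞: sgn(-37)=−, sgn(-23529)=−, so -1.
(a,b)_2: α=2, β=2; u≡3, v≡7 (mod 8); ε(u)ε(v)=1·1, αω(v)=2·0, βω(u)=2·1; sum ≡ 1  ⇒  -1.
(a,b)_31: α=0, u≡20; β=1, v≡20 (mod 31); (20|31)=+1, (20|31)=+1; sign (−1)^0·+1^1·+1^0 = +1.
(a,b)_5: α=2, u≡2; β=0, v≡4 (mod 5); (2|5)=-1, (4|5)=+1; sign (−1)^0·-1^0·+1^2 = +1.
(a,b)_7: α=2, u≡6; β=0, v≡3 (mod 7); (6|7)=-1, (3|7)=-1; sign (−1)^0·-1^0·-1^2 = +1.
(a,b)_37: α=1, u≡16; β=0, v≡16 (mod 37); (16|37)=+1, (16|37)=+1; sign (−1)^0·+1^0·+1^1 = +1.
(-37, -23529 / ℚ) ramifies at {2, 3, 11, ∞}: a division algebra.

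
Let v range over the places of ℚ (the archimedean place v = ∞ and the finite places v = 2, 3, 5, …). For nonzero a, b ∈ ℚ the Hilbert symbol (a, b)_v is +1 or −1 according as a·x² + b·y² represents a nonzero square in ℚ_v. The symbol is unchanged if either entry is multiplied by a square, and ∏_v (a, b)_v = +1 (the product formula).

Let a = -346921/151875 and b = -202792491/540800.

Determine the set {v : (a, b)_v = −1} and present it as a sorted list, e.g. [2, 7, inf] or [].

(a, b) ≡ (-3, -38) mod (ℚ^×)²; places V = {2, 3, 5, 11, 13, 19, 31, ∞}.
(a,b)_3: α=-5, u≡2; β=6, v≡1 (mod 3); (2|3)=-1, (1|3)=+1; sign (−1)^0·-1^6·+1^-5 = +1.
(a,b)_13: α=0, u≡4; β=-2, v≡4 (mod 13); (4|13)=+1, (4|13)=+1; sign (−1)^0·+1^-2·+1^0 = +1.
(a,b)_11: α=0, u≡7; β=4, v≡6 (mod 11); (7|11)=-1, (6|11)=-1; sign (−1)^0·-1^4·-1^0 = +1.
(a,b)_19: α=2, u≡1; β=1, v≡6 (mod 19); (1|19)=+1, (6|19)=+1; sign (−1)^0·+1^1·+1^2 = +1.
(a,b)_2: α=0, β=-7; u≡5, v≡5 (mod 8); ε(u)ε(v)=0·0, αω(v)=0·1, βω(u)=-7·1; sum ≡ 1  ⇒  -1.
(a,b)_31: α=2, u≡7; β=0, v≡17 (mod 31); (7|31)=+1, (17|31)=-1; sign (−1)^0·+1^0·-1^2 = +1.
(a,b)_5: α=-4, u≡3; β=-2, v≡2 (mod 5); (3|5)=-1, (2|5)=-1; sign (−1)^0·-1^-2·-1^-4 = +1.
(a,b)_∞: sgn(-3)=−, sgn(-38)=−, so -1.
(-3, -38 / ℚ) ramifies at {2, ∞}: a division algebra.

[2, inf]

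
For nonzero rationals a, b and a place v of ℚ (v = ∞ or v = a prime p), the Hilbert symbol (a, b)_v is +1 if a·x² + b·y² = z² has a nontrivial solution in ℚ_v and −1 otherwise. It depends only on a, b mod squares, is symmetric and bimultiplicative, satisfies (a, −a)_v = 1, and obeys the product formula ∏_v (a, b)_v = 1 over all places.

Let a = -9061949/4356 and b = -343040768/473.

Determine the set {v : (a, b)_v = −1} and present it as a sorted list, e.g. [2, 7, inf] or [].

(a, b) ≡ (-29, -12935131) mod (ℚ^×)²; places V = {2, 3, 7, 11, 13, 23, 29, 41, 43, ∞}.
(a,b)_13: α=2, u≡4; β=0, v≡12 (mod 13); (4|13)=+1, (12|13)=+1; sign (−1)^0·+1^0·+1^2 = +1.
(a,b)_43: α=2, u≡10; β=-1, v≡38 (mod 43); (10|43)=+1, (38|43)=+1; sign (−1)^0·+1^-1·+1^2 = +1.
(a,b)_41: α=0, u≡24; β=1, v≡1 (mod 41); (24|41)=-1, (1|41)=+1; sign (−1)^0·-1^1·+1^0 = -1.
(a,b)_3: α=-2, u≡1; β=0, v≡2 (mod 3); (1|3)=+1, (2|3)=-1; sign (−1)^0·+1^0·-1^-2 = +1.
(a,b)_23: α=0, u≡21; β=1, v≡19 (mod 23); (21|23)=-1, (19|23)=-1; sign (−1)^0·-1^1·-1^0 = -1.
(a,b)_11: α=-2, u≡9; β=-1, v≡4 (mod 11); (9|11)=+1, (4|11)=+1; sign (−1)^0·+1^-1·+1^-2 = +1.
(a,b)_∞: sgn(-29)=−, sgn(-12935131)=−, so -1.
(a,b)_7: α=0, u≡3; β=2, v≡2 (mod 7); (3|7)=-1, (2|7)=+1; sign (−1)^0·-1^2·+1^0 = +1.
(a,b)_29: α=1, u≡28; β=1, v≡12 (mod 29); (28|29)=+1, (12|29)=-1; sign (−1)^0·+1^1·-1^1 = -1.
(a,b)_2: α=-2, β=8; u≡3, v≡5 (mod 8); ε(u)ε(v)=1·0, αω(v)=-2·1, βω(u)=8·1; sum ≡ 0  ⇒  +1.
(-29, -12935131 / ℚ) ramifies at {23, 29, 41, ∞}: a division algebra.

[23, 29, 41, inf]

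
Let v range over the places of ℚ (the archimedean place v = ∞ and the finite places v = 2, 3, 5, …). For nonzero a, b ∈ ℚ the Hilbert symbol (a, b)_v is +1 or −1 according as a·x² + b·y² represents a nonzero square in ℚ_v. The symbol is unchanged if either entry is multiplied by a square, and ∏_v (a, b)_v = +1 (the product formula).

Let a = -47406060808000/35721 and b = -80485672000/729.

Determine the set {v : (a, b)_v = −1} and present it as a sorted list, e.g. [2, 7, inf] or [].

(a, b) ≡ (-85405, -145) mod (ℚ^×)²; places V = {2, 3, 5, 7, 19, 29, 31, ∞}.
(a,b)_31: α=3, u≡7; β=2, v≡5 (mod 31); (7|31)=+1, (5|31)=+1; sign (−1)^0·+1^2·+1^3 = +1.
(a,b)_19: α=3, u≡10; β=2, v≡6 (mod 19); (10|19)=-1, (6|19)=+1; sign (−1)^0·-1^2·+1^3 = +1.
(a,b)_∞: sgn(-85405)=−, sgn(-145)=−, so -1.
(a,b)_7: α=-2, u≡1; β=0, v≡1 (mod 7); (1|7)=+1, (1|7)=+1; sign (−1)^0·+1^0·+1^-2 = +1.
(a,b)_2: α=6, β=6; u≡3, v≡7 (mod 8); ε(u)ε(v)=1·1, αω(v)=6·0, βω(u)=6·1; sum ≡ 1  ⇒  -1.
(a,b)_29: α=1, u≡6; β=1, v≡23 (mod 29); (6|29)=+1, (23|29)=+1; sign (−1)^0·+1^1·+1^1 = +1.
(a,b)_5: α=3, u≡1; β=3, v≡1 (mod 5); (1|5)=+1, (1|5)=+1; sign (−1)^0·+1^3·+1^3 = +1.
(a,b)_3: α=-6, u≡2; β=-6, v≡2 (mod 3); (2|3)=-1, (2|3)=-1; sign (−1)^0·-1^-6·-1^-6 = +1.
|Ram(-85405, -145)| = 2, even; anisotropic at {2, ∞}.

[2, inf]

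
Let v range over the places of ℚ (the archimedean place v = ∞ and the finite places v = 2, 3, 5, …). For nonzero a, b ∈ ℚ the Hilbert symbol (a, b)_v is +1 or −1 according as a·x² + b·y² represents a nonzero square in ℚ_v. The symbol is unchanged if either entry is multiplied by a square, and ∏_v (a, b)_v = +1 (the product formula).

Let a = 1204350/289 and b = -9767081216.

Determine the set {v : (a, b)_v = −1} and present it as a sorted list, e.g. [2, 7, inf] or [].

Mod squares: a ≡ 48174, b ≡ -29. Check v ∈ {∞, 2, 3, 5, 7, 17, 29, 31, 37}.
v=37: a=37^1·(≡12), b=37^2·(≡24) mod 37; (12|37)=+1, (24|37)=-1; (−1)^{1·2·18}·(+1)^2·(-1)^1 = -1.
v=5: a=5^2·(≡1), b=5^0·(≡4) mod 5; (1|5)=+1, (4|5)=+1; (−1)^{2·0·2}·(+1)^0·(+1)^2 = +1.
v=7: a=7^1·(≡2), b=7^0·(≡3) mod 7; (2|7)=+1, (3|7)=-1; (−1)^{1·0·3}·(+1)^0·(-1)^1 = -1.
v=3: a=3^1·(≡2), b=3^0·(≡1) mod 3; (2|3)=-1, (1|3)=+1; (−1)^{1·0·1}·(-1)^0·(+1)^1 = +1.
v=17: a=17^-2·(≡2), b=17^0·(≡14) mod 17; (2|17)=+1, (14|17)=-1; (−1)^{-2·0·8}·(+1)^0·(-1)^-2 = +1.
v=∞: 48174 > 0 and -29 < 0  ⇒  (a,b)_∞ = +1.
v=29: a=29^0·(≡20), b=29^1·(≡4) mod 29; (20|29)=+1, (4|29)=+1; (−1)^{0·1·14}·(+1)^1·(+1)^0 = +1.
v=2: v_2(a)=1, v_2(b)=8; units ≡ 7, 3 (mod 8); ε·ε+αω+βω = 1·1+1·1+8·0 ≡ 0  ⇒  (a,b)_2 = +1.
v=31: a=31^1·(≡10), b=31^2·(≡18) mod 31; (10|31)=+1, (18|31)=+1; (−1)^{1·2·15}·(+1)^2·(+1)^1 = +1.
|Ram(48174, -29)| = 2, even; anisotropic at {7, 37}.

[7, 37]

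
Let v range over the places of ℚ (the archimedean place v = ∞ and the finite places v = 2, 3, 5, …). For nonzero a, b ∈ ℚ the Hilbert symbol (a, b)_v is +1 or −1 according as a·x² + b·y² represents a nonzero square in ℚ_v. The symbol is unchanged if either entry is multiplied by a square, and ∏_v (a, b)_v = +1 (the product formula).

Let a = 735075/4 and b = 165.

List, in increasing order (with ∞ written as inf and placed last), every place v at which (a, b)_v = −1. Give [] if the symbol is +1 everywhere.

(a, b) ≡ (3, 165) mod (ℚ^×)²; places V = {2, 3, 5, 11, ∞}.
(a,b)_3: α=5, u≡1; β=1, v≡1 (mod 3); (1|3)=+1, (1|3)=+1; sign (−1)^1·+1^1·+1^5 = -1.
(a,b)_11: α=2, u≡9; β=1, v≡4 (mod 11); (9|11)=+1, (4|11)=+1; sign (−1)^0·+1^1·+1^2 = +1.
(a,b)_2: α=-2, β=0; u≡3, v≡5 (mod 8); ε(u)ε(v)=1·0, αω(v)=-2·1, βω(u)=0·1; sum ≡ 0  ⇒  +1.
(a,b)_5: α=2, u≡2; β=1, v≡3 (mod 5); (2|5)=-1, (3|5)=-1; sign (−1)^0·-1^1·-1^2 = -1.
(a,b)_∞: sgn(3)=+, sgn(165)=+, so +1.
Ram(3, 165) = {3, 5}; no ℚ_3-point on the conic.

[3, 5]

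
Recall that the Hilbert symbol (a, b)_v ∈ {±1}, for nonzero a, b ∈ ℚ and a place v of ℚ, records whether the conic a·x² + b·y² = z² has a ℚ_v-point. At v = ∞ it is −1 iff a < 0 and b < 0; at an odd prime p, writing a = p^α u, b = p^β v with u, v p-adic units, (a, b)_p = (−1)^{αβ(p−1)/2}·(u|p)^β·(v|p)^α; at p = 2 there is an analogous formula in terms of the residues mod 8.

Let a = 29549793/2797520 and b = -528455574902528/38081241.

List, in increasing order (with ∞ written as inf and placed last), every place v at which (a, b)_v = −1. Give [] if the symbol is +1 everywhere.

[5, 13]

Mod squares: a ≡ 1365, b ≡ -47. Check v ∈ {∞, 2, 3, 5, 7, 11, 13, 17, 47}.
v=2: v_2(a)=-4, v_2(b)=8; units ≡ 5, 1 (mod 8); ε·ε+αω+βω = 0·0+-4·0+8·1 ≡ 0  ⇒  (a,b)_2 = +1.
v=17: a=17^-2·(≡10), b=17^-2·(≡1) mod 17; (10|17)=-1, (1|17)=+1; (−1)^{-2·-2·8}·(-1)^-2·(+1)^-2 = +1.
v=3: a=3^1·(≡2), b=3^-2·(≡1) mod 3; (2|3)=-1, (1|3)=+1; (−1)^{1·-2·1}·(-1)^-2·(+1)^1 = +1.
v=13: a=13^1·(≡1), b=13^2·(≡2) mod 13; (1|13)=+1, (2|13)=-1; (−1)^{1·2·6}·(+1)^2·(-1)^1 = -1.
v=11: a=11^-2·(≡1), b=11^-4·(≡7) mod 11; (1|11)=+1, (7|11)=-1; (−1)^{-2·-4·5}·(+1)^-4·(-1)^-2 = +1.
v=47: a=47^2·(≡8), b=47^3·(≡23) mod 47; (8|47)=+1, (23|47)=-1; (−1)^{2·3·23}·(+1)^3·(-1)^2 = +1.
v=5: a=5^-1·(≡2), b=5^0·(≡2) mod 5; (2|5)=-1, (2|5)=-1; (−1)^{-1·0·2}·(-1)^0·(-1)^-1 = -1.
v=7: a=7^3·(≡6), b=7^6·(≡2) mod 7; (6|7)=-1, (2|7)=+1; (−1)^{3·6·3}·(-1)^6·(+1)^3 = +1.
v=∞: 1365 > 0 and -47 < 0  ⇒  (a,b)_∞ = +1.
(1365, -47 / ℚ) ramifies at {5, 13}: a division algebra.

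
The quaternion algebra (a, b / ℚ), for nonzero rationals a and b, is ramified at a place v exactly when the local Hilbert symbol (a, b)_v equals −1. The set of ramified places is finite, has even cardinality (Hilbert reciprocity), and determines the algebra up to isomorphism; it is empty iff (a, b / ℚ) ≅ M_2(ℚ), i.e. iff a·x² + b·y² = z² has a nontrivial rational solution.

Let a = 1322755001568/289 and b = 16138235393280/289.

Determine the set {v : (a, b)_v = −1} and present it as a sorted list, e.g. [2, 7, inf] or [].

(a, b) ≡ (462, 5005) mod (ℚ^×)²; places V = {2, 3, 5, 7, 11, 13, 17, ∞}.
(a,b)_∞: sgn(462)=+, sgn(5005)=+, so +1.
(a,b)_7: α=7, u≡6; β=3, v≡4 (mod 7); (6|7)=-1, (4|7)=+1; sign (−1)^1·-1^3·+1^7 = +1.
(a,b)_5: α=0, u≡2; β=1, v≡4 (mod 5); (2|5)=-1, (4|5)=+1; sign (−1)^0·-1^1·+1^0 = -1.
(a,b)_2: α=5, β=8; u≡7, v≡5 (mod 8); ε(u)ε(v)=1·0, αω(v)=5·1, βω(u)=8·0; sum ≡ 1  ⇒  -1.
(a,b)_3: α=3, u≡1; β=2, v≡1 (mod 3); (1|3)=+1, (1|3)=+1; sign (−1)^0·+1^2·+1^3 = +1.
(a,b)_13: α=2, u≡2; β=5, v≡2 (mod 13); (2|13)=-1, (2|13)=-1; sign (−1)^0·-1^5·-1^2 = -1.
(a,b)_17: α=-2, u≡5; β=-2, v≡10 (mod 17); (5|17)=-1, (10|17)=-1; sign (−1)^0·-1^-2·-1^-2 = +1.
(a,b)_11: α=1, u≡4; β=1, v≡9 (mod 11); (4|11)=+1, (9|11)=+1; sign (−1)^1·+1^1·+1^1 = -1.
|Ram(462, 5005)| = 4, even; anisotropic at {2, 5, 11, 13}.

[2, 5, 11, 13]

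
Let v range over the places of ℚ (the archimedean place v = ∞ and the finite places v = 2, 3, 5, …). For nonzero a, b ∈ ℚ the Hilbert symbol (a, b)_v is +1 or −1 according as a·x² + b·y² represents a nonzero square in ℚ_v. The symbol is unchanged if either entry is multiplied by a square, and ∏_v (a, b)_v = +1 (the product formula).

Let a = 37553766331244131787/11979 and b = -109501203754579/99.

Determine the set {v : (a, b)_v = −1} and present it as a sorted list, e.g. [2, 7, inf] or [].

[11, 19, 23, 37]

(a, b) ≡ (71677177, -209) mod (ℚ^×)²; places V = {2, 3, 7, 11, 13, 19, 23, 31, 37, ∞}.
(a,b)_2: α=0, β=0; u≡1, v≡7 (mod 8); ε(u)ε(v)=0·1, αω(v)=0·0, βω(u)=0·0; sum ≡ 0  ⇒  +1.
(a,b)_37: α=3, u≡3; β=2, v≡14 (mod 37); (3|37)=+1, (14|37)=-1; sign (−1)^0·+1^2·-1^3 = -1.
(a,b)_∞: sgn(71677177)=+, sgn(-209)=−, so +1.
(a,b)_31: α=3, u≡7; β=2, v≡18 (mod 31); (7|31)=+1, (18|31)=+1; sign (−1)^0·+1^2·+1^3 = +1.
(a,b)_23: α=3, u≡17; β=2, v≡15 (mod 23); (17|23)=-1, (15|23)=-1; sign (−1)^0·-1^2·-1^3 = -1.
(a,b)_11: α=-3, u≡3; β=-1, v≡5 (mod 11); (3|11)=+1, (5|11)=+1; sign (−1)^1·+1^-1·+1^-3 = -1.
(a,b)_13: α=3, u≡3; β=2, v≡10 (mod 13); (3|13)=+1, (10|13)=+1; sign (−1)^0·+1^2·+1^3 = +1.
(a,b)_19: α=1, u≡14; β=1, v≡18 (mod 19); (14|19)=-1, (18|19)=-1; sign (−1)^1·-1^1·-1^1 = -1.
(a,b)_7: α=2, u≡6; β=2, v≡1 (mod 7); (6|7)=-1, (1|7)=+1; sign (−1)^0·-1^2·+1^2 = +1.
(a,b)_3: α=-2, u≡1; β=-2, v≡1 (mod 3); (1|3)=+1, (1|3)=+1; sign (−1)^0·+1^-2·+1^-2 = +1.
(71677177, -209 / ℚ) ramifies at {11, 19, 23, 37}: a division algebra.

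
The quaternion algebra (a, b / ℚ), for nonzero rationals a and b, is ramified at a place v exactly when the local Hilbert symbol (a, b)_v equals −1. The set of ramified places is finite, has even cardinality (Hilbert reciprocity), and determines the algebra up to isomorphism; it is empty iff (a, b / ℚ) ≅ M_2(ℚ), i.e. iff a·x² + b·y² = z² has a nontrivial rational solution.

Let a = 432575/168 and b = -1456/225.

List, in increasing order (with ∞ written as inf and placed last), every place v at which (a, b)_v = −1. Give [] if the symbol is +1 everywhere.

Mod squares: a ≡ 6006, b ≡ -91. Check v ∈ {∞, 2, 3, 5, 7, 11, 13}.
v=2: v_2(a)=-3, v_2(b)=4; units ≡ 3, 5 (mod 8); ε·ε+αω+βω = 1·0+-3·1+4·1 ≡ 1  ⇒  (a,b)_2 = -1.
v=3: a=3^-1·(≡1), b=3^-2·(≡2) mod 3; (1|3)=+1, (2|3)=-1; (−1)^{-1·-2·1}·(+1)^-2·(-1)^-1 = -1.
v=11: a=11^3·(≡2), b=11^0·(≡8) mod 11; (2|11)=-1, (8|11)=-1; (−1)^{3·0·5}·(-1)^0·(-1)^3 = -1.
v=5: a=5^2·(≡1), b=5^-2·(≡1) mod 5; (1|5)=+1, (1|5)=+1; (−1)^{2·-2·2}·(+1)^-2·(+1)^2 = +1.
v=13: a=13^1·(≡5), b=13^1·(≡11) mod 13; (5|13)=-1, (11|13)=-1; (−1)^{1·1·6}·(-1)^1·(-1)^1 = +1.
v=7: a=7^-1·(≡1), b=7^1·(≡2) mod 7; (1|7)=+1, (2|7)=+1; (−1)^{-1·1·3}·(+1)^1·(+1)^-1 = -1.
v=∞: 6006 > 0 and -91 < 0  ⇒  (a,b)_∞ = +1.
(6006, -91 / ℚ) ramifies at {2, 3, 7, 11}: a division algebra.

[2, 3, 7, 11]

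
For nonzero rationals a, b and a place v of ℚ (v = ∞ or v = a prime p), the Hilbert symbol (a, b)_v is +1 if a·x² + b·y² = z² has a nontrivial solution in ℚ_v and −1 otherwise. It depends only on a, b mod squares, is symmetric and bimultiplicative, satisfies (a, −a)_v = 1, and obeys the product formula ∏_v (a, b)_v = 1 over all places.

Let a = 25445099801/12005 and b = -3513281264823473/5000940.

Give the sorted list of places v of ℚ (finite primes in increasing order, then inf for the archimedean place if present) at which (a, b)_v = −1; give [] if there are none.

[7, 23, 31, 43]

(a, b) ≡ (2912605, -24955) mod (ℚ^×)²; places V = {2, 3, 5, 7, 11, 13, 19, 23, 31, 43, ∞}.
(a,b)_19: α=3, u≡10; β=4, v≡6 (mod 19); (10|19)=-1, (6|19)=+1; sign (−1)^0·-1^4·+1^3 = +1.
(a,b)_13: α=0, u≡5; β=2, v≡11 (mod 13); (5|13)=-1, (11|13)=-1; sign (−1)^0·-1^2·-1^0 = +1.
(a,b)_43: α=1, u≡9; β=2, v≡8 (mod 43); (9|43)=+1, (8|43)=-1; sign (−1)^0·+1^2·-1^1 = -1.
(a,b)_∞: sgn(2912605)=+, sgn(-24955)=−, so +1.
(a,b)_11: α=2, u≡3; β=2, v≡1 (mod 11); (3|11)=+1, (1|11)=+1; sign (−1)^0·+1^2·+1^2 = +1.
(a,b)_5: α=-1, u≡1; β=-1, v≡4 (mod 5); (1|5)=+1, (4|5)=+1; sign (−1)^0·+1^-1·+1^-1 = +1.
(a,b)_31: α=1, u≡9; β=1, v≡16 (mod 31); (9|31)=+1, (16|31)=+1; sign (−1)^1·+1^1·+1^1 = -1.
(a,b)_3: α=0, u≡1; β=-6, v≡2 (mod 3); (1|3)=+1, (2|3)=-1; sign (−1)^0·+1^-6·-1^0 = +1.
(a,b)_7: α=-4, u≡6; β=-3, v≡3 (mod 7); (6|7)=-1, (3|7)=-1; sign (−1)^0·-1^-3·-1^-4 = -1.
(a,b)_23: α=1, u≡7; β=1, v≡7 (mod 23); (7|23)=-1, (7|23)=-1; sign (−1)^1·-1^1·-1^1 = -1.
(a,b)_2: α=0, β=-2; u≡5, v≡5 (mod 8); ε(u)ε(v)=0·0, αω(v)=0·1, βω(u)=-2·1; sum ≡ 0  ⇒  +1.
|Ram(2912605, -24955)| = 4, even; anisotropic at {7, 23, 31, 43}.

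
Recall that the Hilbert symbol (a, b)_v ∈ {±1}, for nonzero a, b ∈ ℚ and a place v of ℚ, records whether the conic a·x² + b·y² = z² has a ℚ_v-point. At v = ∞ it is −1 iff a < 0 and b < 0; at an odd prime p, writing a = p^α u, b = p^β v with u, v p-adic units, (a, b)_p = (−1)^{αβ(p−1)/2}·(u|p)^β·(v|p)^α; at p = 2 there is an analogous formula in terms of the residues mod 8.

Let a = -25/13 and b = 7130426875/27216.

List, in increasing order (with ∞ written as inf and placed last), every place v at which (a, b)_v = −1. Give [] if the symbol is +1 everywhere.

Mod squares: a ≡ -13, b ≡ 3927. Check v ∈ {∞, 2, 3, 5, 7, 11, 13, 17, 19}.
v=13: a=13^-1·(≡1), b=13^2·(≡9) mod 13; (1|13)=+1, (9|13)=+1; (−1)^{-1·2·6}·(+1)^2·(+1)^-1 = +1.
v=11: a=11^0·(≡4), b=11^1·(≡4) mod 11; (4|11)=+1, (4|11)=+1; (−1)^{0·1·5}·(+1)^1·(+1)^0 = +1.
v=17: a=17^0·(≡2), b=17^1·(≡11) mod 17; (2|17)=+1, (11|17)=-1; (−1)^{0·1·8}·(+1)^1·(-1)^0 = +1.
v=5: a=5^2·(≡3), b=5^4·(≡3) mod 5; (3|5)=-1, (3|5)=-1; (−1)^{2·4·2}·(-1)^4·(-1)^2 = +1.
v=19: a=19^0·(≡1), b=19^2·(≡8) mod 19; (1|19)=+1, (8|19)=-1; (−1)^{0·2·9}·(+1)^2·(-1)^0 = +1.
v=∞: -13 < 0 and 3927 > 0  ⇒  (a,b)_∞ = +1.
v=7: a=7^0·(≡4), b=7^-1·(≡4) mod 7; (4|7)=+1, (4|7)=+1; (−1)^{0·-1·3}·(+1)^-1·(+1)^0 = +1.
v=2: v_2(a)=0, v_2(b)=-4; units ≡ 3, 7 (mod 8); ε·ε+αω+βω = 1·1+0·0+-4·1 ≡ 1  ⇒  (a,b)_2 = -1.
v=3: a=3^0·(≡2), b=3^-5·(≡1) mod 3; (2|3)=-1, (1|3)=+1; (−1)^{0·-5·1}·(-1)^-5·(+1)^0 = -1.
(-13, 3927 / ℚ) ramifies at {2, 3}: a division algebra.

[2, 3]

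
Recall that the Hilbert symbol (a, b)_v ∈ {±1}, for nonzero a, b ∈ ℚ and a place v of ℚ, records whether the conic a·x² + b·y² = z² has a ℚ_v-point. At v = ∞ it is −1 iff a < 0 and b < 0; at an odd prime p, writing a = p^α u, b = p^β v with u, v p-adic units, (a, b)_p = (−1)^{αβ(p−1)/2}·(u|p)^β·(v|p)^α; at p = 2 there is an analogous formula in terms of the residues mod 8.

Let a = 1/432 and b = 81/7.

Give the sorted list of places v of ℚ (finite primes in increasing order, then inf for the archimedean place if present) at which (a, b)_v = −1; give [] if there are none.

(a, b) ≡ (3, 7) mod (ℚ^×)²; places V = {2, 3, 7, ∞}.
(a,b)_2: α=-4, β=0; u≡3, v≡7 (mod 8); ε(u)ε(v)=1·1, αω(v)=-4·0, βω(u)=0·1; sum ≡ 1  ⇒  -1.
(a,b)_3: α=-3, u≡1; β=4, v≡1 (mod 3); (1|3)=+1, (1|3)=+1; sign (−1)^0·+1^4·+1^-3 = +1.
(a,b)_∞: sgn(3)=+, sgn(7)=+, so +1.
(a,b)_7: α=0, u≡3; β=-1, v≡4 (mod 7); (3|7)=-1, (4|7)=+1; sign (−1)^0·-1^-1·+1^0 = -1.
(3, 7 / ℚ) ramifies at {2, 7}: a division algebra.

[2, 7]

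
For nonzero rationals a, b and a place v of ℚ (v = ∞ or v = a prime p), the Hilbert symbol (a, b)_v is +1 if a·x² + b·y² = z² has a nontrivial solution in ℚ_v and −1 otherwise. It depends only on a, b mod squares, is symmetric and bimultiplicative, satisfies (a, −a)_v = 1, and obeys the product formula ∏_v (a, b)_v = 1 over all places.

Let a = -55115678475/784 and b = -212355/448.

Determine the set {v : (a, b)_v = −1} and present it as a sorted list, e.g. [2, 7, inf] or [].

[7, 11, 13, inf]

Mod squares: a ≡ -11, b ≡ -1365. Check v ∈ {∞, 2, 3, 5, 7, 11, 13}.
v=∞: -11 < 0 and -1365 < 0  ⇒  (a,b)_∞ = -1.
v=5: a=5^2·(≡4), b=5^1·(≡3) mod 5; (4|5)=+1, (3|5)=-1; (−1)^{2·1·2}·(+1)^1·(-1)^2 = +1.
v=3: a=3^4·(≡1), b=3^3·(≡1) mod 3; (1|3)=+1, (1|3)=+1; (−1)^{4·3·1}·(+1)^3·(+1)^4 = +1.
v=13: a=13^2·(≡2), b=13^1·(≡1) mod 13; (2|13)=-1, (1|13)=+1; (−1)^{2·1·6}·(-1)^1·(+1)^2 = -1.
v=11: a=11^5·(≡6), b=11^2·(≡2) mod 11; (6|11)=-1, (2|11)=-1; (−1)^{5·2·5}·(-1)^2·(-1)^5 = -1.
v=7: a=7^-2·(≡5), b=7^-1·(≡4) mod 7; (5|7)=-1, (4|7)=+1; (−1)^{-2·-1·3}·(-1)^-1·(+1)^-2 = -1.
v=2: v_2(a)=-4, v_2(b)=-6; units ≡ 5, 3 (mod 8); ε·ε+αω+βω = 0·1+-4·1+-6·1 ≡ 0  ⇒  (a,b)_2 = +1.
(-11, -1365 / ℚ) ramifies at {7, 11, 13, ∞}: a division algebra.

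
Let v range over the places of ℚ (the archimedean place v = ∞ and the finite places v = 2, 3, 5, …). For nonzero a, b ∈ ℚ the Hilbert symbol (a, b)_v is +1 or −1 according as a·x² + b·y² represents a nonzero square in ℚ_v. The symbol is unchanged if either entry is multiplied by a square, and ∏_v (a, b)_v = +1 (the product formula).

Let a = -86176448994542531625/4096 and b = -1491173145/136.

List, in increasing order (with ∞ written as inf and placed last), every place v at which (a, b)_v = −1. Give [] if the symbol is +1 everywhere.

(a, b) ≡ (-5865, -11730) mod (ℚ^×)²; places V = {2, 3, 5, 7, 11, 13, 17, 23, ∞}.
(a,b)_2: α=-12, β=-3; u≡7, v≡7 (mod 8); ε(u)ε(v)=1·1, αω(v)=-12·0, βω(u)=-3·0; sum ≡ 1  ⇒  -1.
(a,b)_7: α=2, u≡1; β=2, v≡1 (mod 7); (1|7)=+1, (1|7)=+1; sign (−1)^0·+1^2·+1^2 = +1.
(a,b)_5: α=3, u≡2; β=1, v≡1 (mod 5); (2|5)=-1, (1|5)=+1; sign (−1)^0·-1^1·+1^3 = -1.
(a,b)_3: α=9, u≡1; β=7, v≡2 (mod 3); (1|3)=+1, (2|3)=-1; sign (−1)^1·+1^7·-1^9 = +1.
(a,b)_23: α=3, u≡22; β=1, v≡21 (mod 23); (22|23)=-1, (21|23)=-1; sign (−1)^1·-1^1·-1^3 = -1.
(a,b)_∞: sgn(-5865)=−, sgn(-11730)=−, so -1.
(a,b)_13: α=4, u≡6; β=0, v≡1 (mod 13); (6|13)=-1, (1|13)=+1; sign (−1)^0·-1^0·+1^4 = +1.
(a,b)_11: α=2, u≡5; β=2, v≡7 (mod 11); (5|11)=+1, (7|11)=-1; sign (−1)^0·+1^2·-1^2 = +1.
(a,b)_17: α=1, u≡14; β=-1, v≡12 (mod 17); (14|17)=-1, (12|17)=-1; sign (−1)^0·-1^-1·-1^1 = +1.
|Ram(-5865, -11730)| = 4, even; anisotropic at {2, 5, 23, ∞}.

[2, 5, 23, inf]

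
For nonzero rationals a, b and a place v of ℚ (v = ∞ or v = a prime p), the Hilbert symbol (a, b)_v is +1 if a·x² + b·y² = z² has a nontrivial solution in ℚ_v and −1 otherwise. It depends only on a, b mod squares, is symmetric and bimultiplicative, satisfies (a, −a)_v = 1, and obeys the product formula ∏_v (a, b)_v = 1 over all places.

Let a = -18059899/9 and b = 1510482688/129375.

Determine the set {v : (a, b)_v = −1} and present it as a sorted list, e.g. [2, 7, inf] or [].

(a, b) ≡ (-62491, 9269) mod (ℚ^×)²; places V = {2, 3, 5, 11, 13, 17, 19, 23, 31, ∞}.
(a,b)_∞: sgn(-62491)=−, sgn(9269)=+, so +1.
(a,b)_3: α=-2, u≡2; β=-2, v≡2 (mod 3); (2|3)=-1, (2|3)=-1; sign (−1)^0·-1^-2·-1^-2 = +1.
(a,b)_5: α=0, u≡4; β=-4, v≡4 (mod 5); (4|5)=+1, (4|5)=+1; sign (−1)^0·+1^-4·+1^0 = +1.
(a,b)_11: α=1, u≡2; β=4, v≡8 (mod 11); (2|11)=-1, (8|11)=-1; sign (−1)^0·-1^4·-1^1 = -1.
(a,b)_13: α=1, u≡1; β=1, v≡8 (mod 13); (1|13)=+1, (8|13)=-1; sign (−1)^0·+1^1·-1^1 = -1.
(a,b)_2: α=0, β=8; u≡5, v≡5 (mod 8); ε(u)ε(v)=0·0, αω(v)=0·1, βω(u)=8·1; sum ≡ 0  ⇒  +1.
(a,b)_23: α=1, u≡11; β=-1, v≡13 (mod 23); (11|23)=-1, (13|23)=+1; sign (−1)^1·-1^-1·+1^1 = +1.
(a,b)_17: α=2, u≡2; β=0, v≡13 (mod 17); (2|17)=+1, (13|17)=+1; sign (−1)^0·+1^0·+1^2 = +1.
(a,b)_19: α=1, u≡16; β=0, v≡4 (mod 19); (16|19)=+1, (4|19)=+1; sign (−1)^0·+1^0·+1^1 = +1.
(a,b)_31: α=0, u≡9; β=1, v≡16 (mod 31); (9|31)=+1, (16|31)=+1; sign (−1)^0·+1^1·+1^0 = +1.
|Ram(-62491, 9269)| = 2, even; anisotropic at {11, 13}.

[11, 13]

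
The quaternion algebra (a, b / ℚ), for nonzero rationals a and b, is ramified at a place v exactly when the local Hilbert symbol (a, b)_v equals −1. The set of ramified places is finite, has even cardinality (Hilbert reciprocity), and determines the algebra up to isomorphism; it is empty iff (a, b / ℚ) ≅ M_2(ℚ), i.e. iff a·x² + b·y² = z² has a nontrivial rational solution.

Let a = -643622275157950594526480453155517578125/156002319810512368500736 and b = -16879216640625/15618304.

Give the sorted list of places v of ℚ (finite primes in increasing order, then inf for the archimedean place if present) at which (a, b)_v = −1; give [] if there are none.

(a, b) ≡ (-143405, -13336665) mod (ℚ^×)²; places V = {2, 3, 5, 7, 11, 13, 19, 23, 29, 31, 43, ∞}.
(a,b)_43: α=3, u≡34; β=1, v≡23 (mod 43); (34|43)=-1, (23|43)=+1; sign (−1)^1·-1^1·+1^3 = +1.
(a,b)_5: α=15, u≡1; β=7, v≡3 (mod 5); (1|5)=+1, (3|5)=-1; sign (−1)^0·+1^7·-1^15 = -1.
(a,b)_3: α=18, u≡1; β=5, v≡1 (mod 3); (1|3)=+1, (1|3)=+1; sign (−1)^0·+1^5·+1^18 = +1.
(a,b)_11: α=-6, u≡7; β=0, v≡10 (mod 11); (7|11)=-1, (10|11)=-1; sign (−1)^0·-1^0·-1^-6 = +1.
(a,b)_23: α=3, u≡7; β=1, v≡11 (mod 23); (7|23)=-1, (11|23)=-1; sign (−1)^1·-1^1·-1^3 = -1.
(a,b)_13: α=-4, u≡11; β=-2, v≡1 (mod 13); (11|13)=-1, (1|13)=+1; sign (−1)^0·-1^-2·+1^-4 = +1.
(a,b)_2: α=-16, β=-8; u≡3, v≡7 (mod 8); ε(u)ε(v)=1·1, αω(v)=-16·0, βω(u)=-8·1; sum ≡ 1  ⇒  -1.
(a,b)_29: α=3, u≡18; β=1, v≡11 (mod 29); (18|29)=-1, (11|29)=-1; sign (−1)^0·-1^1·-1^3 = +1.
(a,b)_∞: sgn(-143405)=−, sgn(-13336665)=−, so -1.
(a,b)_19: α=-6, u≡11; β=-2, v≡4 (mod 19); (11|19)=+1, (4|19)=+1; sign (−1)^0·+1^-2·+1^-6 = +1.
(a,b)_7: α=4, u≡1; β=0, v≡2 (mod 7); (1|7)=+1, (2|7)=+1; sign (−1)^0·+1^0·+1^4 = +1.
(a,b)_31: α=2, u≡5; β=1, v≡11 (mod 31); (5|31)=+1, (11|31)=-1; sign (−1)^0·+1^1·-1^2 = +1.
(-143405, -13336665 / ℚ) ramifies at {2, 5, 23, ∞}: a division algebra.

[2, 5, 23, inf]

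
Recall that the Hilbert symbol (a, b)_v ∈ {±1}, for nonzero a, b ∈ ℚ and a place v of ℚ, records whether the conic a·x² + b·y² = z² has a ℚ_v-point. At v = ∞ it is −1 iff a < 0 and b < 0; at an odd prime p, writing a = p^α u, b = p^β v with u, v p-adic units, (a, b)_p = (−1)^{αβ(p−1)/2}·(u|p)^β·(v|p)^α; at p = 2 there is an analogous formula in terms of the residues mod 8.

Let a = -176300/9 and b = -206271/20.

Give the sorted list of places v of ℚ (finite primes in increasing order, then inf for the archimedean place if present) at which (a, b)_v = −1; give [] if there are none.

[5, 13, 41, inf]

Mod squares: a ≡ -1763, b ≡ -114595. Check v ∈ {∞, 2, 3, 5, 13, 41, 43}.
v=2: v_2(a)=2, v_2(b)=-2; units ≡ 5, 5 (mod 8); ε·ε+αω+βω = 0·0+2·1+-2·1 ≡ 0  ⇒  (a,b)_2 = +1.
v=5: a=5^2·(≡2), b=5^-1·(≡1) mod 5; (2|5)=-1, (1|5)=+1; (−1)^{2·-1·2}·(-1)^-1·(+1)^2 = -1.
v=13: a=13^0·(≡5), b=13^1·(≡12) mod 13; (5|13)=-1, (12|13)=+1; (−1)^{0·1·6}·(-1)^1·(+1)^0 = -1.
v=41: a=41^1·(≡37), b=41^1·(≡17) mod 41; (37|41)=+1, (17|41)=-1; (−1)^{1·1·20}·(+1)^1·(-1)^1 = -1.
v=∞: -1763 < 0 and -114595 < 0  ⇒  (a,b)_∞ = -1.
v=3: a=3^-2·(≡1), b=3^2·(≡2) mod 3; (1|3)=+1, (2|3)=-1; (−1)^{-2·2·1}·(+1)^2·(-1)^-2 = +1.
v=43: a=43^1·(≡27), b=43^1·(≡16) mod 43; (27|43)=-1, (16|43)=+1; (−1)^{1·1·21}·(-1)^1·(+1)^1 = +1.
|Ram(-1763, -114595)| = 4, even; anisotropic at {5, 13, 41, ∞}.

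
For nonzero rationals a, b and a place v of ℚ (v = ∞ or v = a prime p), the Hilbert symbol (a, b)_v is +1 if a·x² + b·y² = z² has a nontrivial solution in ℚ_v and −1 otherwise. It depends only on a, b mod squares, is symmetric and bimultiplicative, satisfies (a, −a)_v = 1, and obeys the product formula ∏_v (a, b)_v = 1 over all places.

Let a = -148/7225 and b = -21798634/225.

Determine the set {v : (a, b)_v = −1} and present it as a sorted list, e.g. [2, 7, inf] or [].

[13, inf]

Mod squares: a ≡ -37, b ≡ -1066. Check v ∈ {∞, 2, 3, 5, 11, 13, 17, 37, 41}.
v=37: a=37^1·(≡7), b=37^0·(≡9) mod 37; (7|37)=+1, (9|37)=+1; (−1)^{1·0·18}·(+1)^0·(+1)^1 = +1.
v=11: a=11^0·(≡8), b=11^2·(≡3) mod 11; (8|11)=-1, (3|11)=+1; (−1)^{0·2·5}·(-1)^2·(+1)^0 = +1.
v=5: a=5^-2·(≡3), b=5^-2·(≡4) mod 5; (3|5)=-1, (4|5)=+1; (−1)^{-2·-2·2}·(-1)^-2·(+1)^-2 = +1.
v=13: a=13^0·(≡6), b=13^3·(≡9) mod 13; (6|13)=-1, (9|13)=+1; (−1)^{0·3·6}·(-1)^3·(+1)^0 = -1.
v=3: a=3^0·(≡2), b=3^-2·(≡2) mod 3; (2|3)=-1, (2|3)=-1; (−1)^{0·-2·1}·(-1)^-2·(-1)^0 = +1.
v=∞: -37 < 0 and -1066 < 0  ⇒  (a,b)_∞ = -1.
v=17: a=17^-2·(≡7), b=17^0·(≡6) mod 17; (7|17)=-1, (6|17)=-1; (−1)^{-2·0·8}·(-1)^0·(-1)^-2 = +1.
v=2: v_2(a)=2, v_2(b)=1; units ≡ 3, 3 (mod 8); ε·ε+αω+βω = 1·1+2·1+1·1 ≡ 0  ⇒  (a,b)_2 = +1.
v=41: a=41^0·(≡20), b=41^1·(≡13) mod 41; (20|41)=+1, (13|41)=-1; (−1)^{0·1·20}·(+1)^1·(-1)^0 = +1.
Ram(-37, -1066) = {13, ∞}; no ℚ_13-point on the conic.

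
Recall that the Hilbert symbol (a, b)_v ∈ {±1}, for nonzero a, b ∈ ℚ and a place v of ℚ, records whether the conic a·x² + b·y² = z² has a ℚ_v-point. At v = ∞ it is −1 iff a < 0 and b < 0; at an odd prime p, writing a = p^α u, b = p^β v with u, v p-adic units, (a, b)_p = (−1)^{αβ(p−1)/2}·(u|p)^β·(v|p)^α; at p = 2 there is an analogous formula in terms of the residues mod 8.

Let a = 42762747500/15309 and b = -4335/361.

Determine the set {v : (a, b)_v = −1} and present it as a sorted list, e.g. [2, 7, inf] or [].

[7, 11]

Mod squares: a ≡ 231, b ≡ -15. Check v ∈ {∞, 2, 3, 5, 7, 11, 17, 19, 29, 43}.
v=19: a=19^0·(≡15), b=19^-2·(≡16) mod 19; (15|19)=-1, (16|19)=+1; (−1)^{0·-2·9}·(-1)^-2·(+1)^0 = +1.
v=29: a=29^2·(≡9), b=29^0·(≡19) mod 29; (9|29)=+1, (19|29)=-1; (−1)^{2·0·14}·(+1)^0·(-1)^2 = +1.
v=11: a=11^1·(≡6), b=11^0·(≡6) mod 11; (6|11)=-1, (6|11)=-1; (−1)^{1·0·5}·(-1)^0·(-1)^1 = -1.
v=2: v_2(a)=2, v_2(b)=0; units ≡ 7, 1 (mod 8); ε·ε+αω+βω = 1·0+2·0+0·0 ≡ 0  ⇒  (a,b)_2 = +1.
v=∞: 231 > 0 and -15 < 0  ⇒  (a,b)_∞ = +1.
v=7: a=7^-1·(≡6), b=7^0·(≡3) mod 7; (6|7)=-1, (3|7)=-1; (−1)^{-1·0·3}·(-1)^0·(-1)^-1 = -1.
v=17: a=17^0·(≡10), b=17^2·(≡9) mod 17; (10|17)=-1, (9|17)=+1; (−1)^{0·2·8}·(-1)^2·(+1)^0 = +1.
v=5: a=5^4·(≡4), b=5^1·(≡3) mod 5; (4|5)=+1, (3|5)=-1; (−1)^{4·1·2}·(+1)^1·(-1)^4 = +1.
v=3: a=3^-7·(≡2), b=3^1·(≡1) mod 3; (2|3)=-1, (1|3)=+1; (−1)^{-7·1·1}·(-1)^1·(+1)^-7 = +1.
v=43: a=43^2·(≡36), b=43^0·(≡3) mod 43; (36|43)=+1, (3|43)=-1; (−1)^{2·0·21}·(+1)^0·(-1)^2 = +1.
|Ram(231, -15)| = 2, even; anisotropic at {7, 11}.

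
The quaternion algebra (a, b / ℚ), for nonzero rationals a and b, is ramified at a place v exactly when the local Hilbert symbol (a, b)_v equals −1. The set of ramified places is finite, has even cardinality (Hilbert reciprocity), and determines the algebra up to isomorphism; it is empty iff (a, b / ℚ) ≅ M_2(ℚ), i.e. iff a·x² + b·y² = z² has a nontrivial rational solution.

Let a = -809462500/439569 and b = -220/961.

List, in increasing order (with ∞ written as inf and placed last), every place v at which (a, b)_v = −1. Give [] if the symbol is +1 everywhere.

Mod squares: a ≡ -385, b ≡ -55. Check v ∈ {∞, 2, 3, 5, 7, 11, 13, 17, 29, 31}.
v=29: a=29^2·(≡26), b=29^0·(≡3) mod 29; (26|29)=-1, (3|29)=-1; (−1)^{2·0·14}·(-1)^0·(-1)^2 = +1.
v=2: v_2(a)=2, v_2(b)=2; units ≡ 7, 1 (mod 8); ε·ε+αω+βω = 1·0+2·0+2·0 ≡ 0  ⇒  (a,b)_2 = +1.
v=∞: -385 < 0 and -55 < 0  ⇒  (a,b)_∞ = -1.
v=17: a=17^-2·(≡6), b=17^0·(≡2) mod 17; (6|17)=-1, (2|17)=+1; (−1)^{-2·0·8}·(-1)^0·(+1)^-2 = +1.
v=13: a=13^-2·(≡11), b=13^0·(≡12) mod 13; (11|13)=-1, (12|13)=+1; (−1)^{-2·0·6}·(-1)^0·(+1)^-2 = +1.
v=31: a=31^0·(≡10), b=31^-2·(≡28) mod 31; (10|31)=+1, (28|31)=+1; (−1)^{0·-2·15}·(+1)^-2·(+1)^0 = +1.
v=7: a=7^1·(≡2), b=7^0·(≡2) mod 7; (2|7)=+1, (2|7)=+1; (−1)^{1·0·3}·(+1)^0·(+1)^1 = +1.
v=11: a=11^1·(≡4), b=11^1·(≡6) mod 11; (4|11)=+1, (6|11)=-1; (−1)^{1·1·5}·(+1)^1·(-1)^1 = +1.
v=3: a=3^-2·(≡2), b=3^0·(≡2) mod 3; (2|3)=-1, (2|3)=-1; (−1)^{-2·0·1}·(-1)^0·(-1)^-2 = +1.
v=5: a=5^5·(≡3), b=5^1·(≡1) mod 5; (3|5)=-1, (1|5)=+1; (−1)^{5·1·2}·(-1)^1·(+1)^5 = -1.
|Ram(-385, -55)| = 2, even; anisotropic at {5, ∞}.

[5, inf]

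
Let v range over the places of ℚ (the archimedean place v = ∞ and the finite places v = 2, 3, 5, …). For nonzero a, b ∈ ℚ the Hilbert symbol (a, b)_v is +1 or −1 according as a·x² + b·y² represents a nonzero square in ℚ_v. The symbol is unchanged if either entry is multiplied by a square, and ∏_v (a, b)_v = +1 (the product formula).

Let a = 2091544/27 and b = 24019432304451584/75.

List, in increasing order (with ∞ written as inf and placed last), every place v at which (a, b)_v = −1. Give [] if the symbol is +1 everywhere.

[7, 17]

Mod squares: a ≡ 9282, b ≡ 1518. Check v ∈ {∞, 2, 3, 5, 7, 11, 13, 17, 23}.
v=7: a=7^1·(≡3), b=7^4·(≡6) mod 7; (3|7)=-1, (6|7)=-1; (−1)^{1·4·3}·(-1)^4·(-1)^1 = -1.
v=13: a=13^3·(≡3), b=13^6·(≡3) mod 13; (3|13)=+1, (3|13)=+1; (−1)^{3·6·6}·(+1)^6·(+1)^3 = +1.
v=2: v_2(a)=3, v_2(b)=13; units ≡ 1, 7 (mod 8); ε·ε+αω+βω = 0·1+3·0+13·0 ≡ 0  ⇒  (a,b)_2 = +1.
v=11: a=11^0·(≡3), b=11^1·(≡2) mod 11; (3|11)=+1, (2|11)=-1; (−1)^{0·1·5}·(+1)^1·(-1)^0 = +1.
v=3: a=3^-3·(≡1), b=3^-1·(≡2) mod 3; (1|3)=+1, (2|3)=-1; (−1)^{-3·-1·1}·(+1)^-1·(-1)^-3 = +1.
v=23: a=23^0·(≡4), b=23^1·(≡5) mod 23; (4|23)=+1, (5|23)=-1; (−1)^{0·1·11}·(+1)^1·(-1)^0 = +1.
v=5: a=5^0·(≡2), b=5^-2·(≡3) mod 5; (2|5)=-1, (3|5)=-1; (−1)^{0·-2·2}·(-1)^-2·(-1)^0 = +1.
v=17: a=17^1·(≡2), b=17^0·(≡5) mod 17; (2|17)=+1, (5|17)=-1; (−1)^{1·0·8}·(+1)^0·(-1)^1 = -1.
v=∞: 9282 > 0 and 1518 > 0  ⇒  (a,b)_∞ = +1.
Ram(9282, 1518) = {7, 17}; no ℚ_7-point on the conic.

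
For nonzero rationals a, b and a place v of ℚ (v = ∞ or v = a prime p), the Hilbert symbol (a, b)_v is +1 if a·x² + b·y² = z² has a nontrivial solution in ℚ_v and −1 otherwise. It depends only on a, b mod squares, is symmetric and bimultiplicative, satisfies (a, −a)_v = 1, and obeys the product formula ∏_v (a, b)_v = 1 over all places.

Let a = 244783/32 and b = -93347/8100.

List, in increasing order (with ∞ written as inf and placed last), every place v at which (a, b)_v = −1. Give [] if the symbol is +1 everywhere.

[2, 7, 17, 19]

Mod squares: a ≡ 14, b ≡ -323. Check v ∈ {∞, 2, 3, 5, 7, 11, 17, 19}.
v=5: a=5^0·(≡4), b=5^-2·(≡2) mod 5; (4|5)=+1, (2|5)=-1; (−1)^{0·-2·2}·(+1)^-2·(-1)^0 = +1.
v=7: a=7^1·(≡1), b=7^0·(≡5) mod 7; (1|7)=+1, (5|7)=-1; (−1)^{1·0·3}·(+1)^0·(-1)^1 = -1.
v=2: v_2(a)=-5, v_2(b)=-2; units ≡ 7, 5 (mod 8); ε·ε+αω+βω = 1·0+-5·1+-2·0 ≡ 1  ⇒  (a,b)_2 = -1.
v=11: a=11^2·(≡1), b=11^0·(≡8) mod 11; (1|11)=+1, (8|11)=-1; (−1)^{2·0·5}·(+1)^0·(-1)^2 = +1.
v=3: a=3^0·(≡2), b=3^-4·(≡1) mod 3; (2|3)=-1, (1|3)=+1; (−1)^{0·-4·1}·(-1)^-4·(+1)^0 = +1.
v=19: a=19^0·(≡18), b=19^1·(≡14) mod 19; (18|19)=-1, (14|19)=-1; (−1)^{0·1·9}·(-1)^1·(-1)^0 = -1.
v=∞: 14 > 0 and -323 < 0  ⇒  (a,b)_∞ = +1.
v=17: a=17^2·(≡10), b=17^3·(≡4) mod 17; (10|17)=-1, (4|17)=+1; (−1)^{2·3·8}·(-1)^3·(+1)^2 = -1.
|Ram(14, -323)| = 4, even; anisotropic at {2, 7, 17, 19}.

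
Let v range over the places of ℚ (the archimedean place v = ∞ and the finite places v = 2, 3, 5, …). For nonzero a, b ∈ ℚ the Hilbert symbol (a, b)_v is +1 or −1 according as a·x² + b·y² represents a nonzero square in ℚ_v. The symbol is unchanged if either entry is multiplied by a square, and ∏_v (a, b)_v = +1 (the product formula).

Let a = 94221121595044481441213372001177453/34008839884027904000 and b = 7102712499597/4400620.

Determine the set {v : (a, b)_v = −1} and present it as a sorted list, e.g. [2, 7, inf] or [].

(a, b) ≡ (8855, 1616615) mod (ℚ^×)²; places V = {2, 3, 5, 7, 11, 13, 17, 19, 23, 43, ∞}.
(a,b)_∞: sgn(8855)=+, sgn(1616615)=+, so +1.
(a,b)_23: α=5, u≡10; β=2, v≡11 (mod 23); (10|23)=-1, (11|23)=-1; sign (−1)^0·-1^2·-1^5 = -1.
(a,b)_5: α=-3, u≡4; β=-1, v≡3 (mod 5); (4|5)=+1, (3|5)=-1; sign (−1)^0·+1^-1·-1^-3 = -1.
(a,b)_19: α=8, u≡4; β=3, v≡10 (mod 19); (4|19)=+1, (10|19)=-1; sign (−1)^0·+1^3·-1^8 = +1.
(a,b)_3: α=8, u≡2; β=4, v≡2 (mod 3); (2|3)=-1, (2|3)=-1; sign (−1)^0·-1^4·-1^8 = +1.
(a,b)_2: α=-14, β=-2; u≡7, v≡7 (mod 8); ε(u)ε(v)=1·1, αω(v)=-14·0, βω(u)=-2·0; sum ≡ 1  ⇒  -1.
(a,b)_17: α=-2, u≡13; β=-1, v≡6 (mod 17); (13|17)=+1, (6|17)=-1; sign (−1)^0·+1^-1·-1^-2 = +1.
(a,b)_13: α=8, u≡2; β=3, v≡12 (mod 13); (2|13)=-1, (12|13)=+1; sign (−1)^0·-1^3·+1^8 = -1.
(a,b)_43: α=-4, u≡15; β=-2, v≡5 (mod 43); (15|43)=+1, (5|43)=-1; sign (−1)^0·+1^-2·-1^-4 = +1.
(a,b)_11: α=5, u≡7; β=1, v≡4 (mod 11); (7|11)=-1, (4|11)=+1; sign (−1)^1·-1^1·+1^5 = +1.
(a,b)_7: α=-5, u≡6; β=-1, v≡2 (mod 7); (6|7)=-1, (2|7)=+1; sign (−1)^1·-1^-1·+1^-5 = +1.
|Ram(8855, 1616615)| = 4, even; anisotropic at {2, 5, 13, 23}.

[2, 5, 13, 23]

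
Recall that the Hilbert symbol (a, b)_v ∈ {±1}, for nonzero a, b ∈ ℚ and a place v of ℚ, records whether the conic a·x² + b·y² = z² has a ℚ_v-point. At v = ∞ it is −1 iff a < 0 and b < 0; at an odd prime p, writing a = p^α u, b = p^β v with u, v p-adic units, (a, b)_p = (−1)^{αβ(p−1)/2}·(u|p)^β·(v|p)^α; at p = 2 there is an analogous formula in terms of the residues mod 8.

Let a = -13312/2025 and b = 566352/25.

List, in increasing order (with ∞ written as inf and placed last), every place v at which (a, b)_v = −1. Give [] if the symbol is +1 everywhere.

(a, b) ≡ (-13, 437) mod (ℚ^×)²; places V = {2, 3, 5, 13, 19, 23, ∞}.
(a,b)_5: α=-2, u≡3; β=-2, v≡2 (mod 5); (3|5)=-1, (2|5)=-1; sign (−1)^0·-1^-2·-1^-2 = +1.
(a,b)_13: α=1, u≡12; β=0, v≡6 (mod 13); (12|13)=+1, (6|13)=-1; sign (−1)^0·+1^0·-1^1 = -1.
(a,b)_3: α=-4, u≡2; β=4, v≡2 (mod 3); (2|3)=-1, (2|3)=-1; sign (−1)^0·-1^4·-1^-4 = +1.
(a,b)_∞: sgn(-13)=−, sgn(437)=+, so +1.
(a,b)_2: α=10, β=4; u≡3, v≡5 (mod 8); ε(u)ε(v)=1·0, αω(v)=10·1, βω(u)=4·1; sum ≡ 0  ⇒  +1.
(a,b)_23: α=0, u≡5; β=1, v≡7 (mod 23); (5|23)=-1, (7|23)=-1; sign (−1)^0·-1^1·-1^0 = -1.
(a,b)_19: α=0, u≡11; β=1, v≡9 (mod 19); (11|19)=+1, (9|19)=+1; sign (−1)^0·+1^1·+1^0 = +1.
Ram(-13, 437) = {13, 23}; no ℚ_13-point on the conic.

[13, 23]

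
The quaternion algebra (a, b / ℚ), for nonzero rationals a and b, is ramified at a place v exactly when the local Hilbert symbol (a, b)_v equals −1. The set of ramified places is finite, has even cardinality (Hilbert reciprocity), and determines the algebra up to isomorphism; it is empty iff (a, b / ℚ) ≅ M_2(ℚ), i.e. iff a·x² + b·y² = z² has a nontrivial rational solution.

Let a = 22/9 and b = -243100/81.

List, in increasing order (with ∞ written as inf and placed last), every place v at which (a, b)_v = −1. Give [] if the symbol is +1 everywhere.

[11, 17]

(a, b) ≡ (22, -2431) mod (ℚ^×)²; places V = {2, 3, 5, 11, 13, 17, ∞}.
(a,b)_17: α=0, u≡10; β=1, v≡5 (mod 17); (10|17)=-1, (5|17)=-1; sign (−1)^0·-1^1·-1^0 = -1.
(a,b)_5: α=0, u≡3; β=2, v≡1 (mod 5); (3|5)=-1, (1|5)=+1; sign (−1)^0·-1^2·+1^0 = +1.
(a,b)_2: α=1, β=2; u≡3, v≡1 (mod 8); ε(u)ε(v)=1·0, αω(v)=1·0, βω(u)=2·1; sum ≡ 0  ⇒  +1.
(a,b)_3: α=-2, u≡1; β=-4, v≡2 (mod 3); (1|3)=+1, (2|3)=-1; sign (−1)^0·+1^-4·-1^-2 = +1.
(a,b)_13: α=0, u≡1; β=1, v≡11 (mod 13); (1|13)=+1, (11|13)=-1; sign (−1)^0·+1^1·-1^0 = +1.
(a,b)_11: α=1, u≡10; β=1, v≡8 (mod 11); (10|11)=-1, (8|11)=-1; sign (−1)^1·-1^1·-1^1 = -1.
(a,b)_∞: sgn(22)=+, sgn(-2431)=−, so +1.
|Ram(22, -2431)| = 2, even; anisotropic at {11, 17}.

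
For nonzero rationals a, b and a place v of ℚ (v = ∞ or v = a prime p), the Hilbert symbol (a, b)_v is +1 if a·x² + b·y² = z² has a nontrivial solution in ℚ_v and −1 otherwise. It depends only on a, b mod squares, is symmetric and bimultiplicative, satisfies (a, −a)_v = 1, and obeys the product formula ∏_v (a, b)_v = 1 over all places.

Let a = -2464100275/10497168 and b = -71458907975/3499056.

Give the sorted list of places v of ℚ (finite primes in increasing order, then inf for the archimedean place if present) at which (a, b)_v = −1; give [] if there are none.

[3, inf]

(a, b) ≡ (-113883, -1309) mod (ℚ^×)²; places V = {2, 3, 5, 7, 11, 13, 17, 29, 47, ∞}.
(a,b)_17: α=1, u≡1; β=1, v≡2 (mod 17); (1|17)=+1, (2|17)=+1; sign (−1)^0·+1^1·+1^1 = +1.
(a,b)_3: α=-3, u≡1; β=-2, v≡2 (mod 3); (1|3)=+1, (2|3)=-1; sign (−1)^0·+1^-2·-1^-3 = -1.
(a,b)_2: α=-4, β=-4; u≡5, v≡3 (mod 8); ε(u)ε(v)=0·1, αω(v)=-4·1, βω(u)=-4·1; sum ≡ 0  ⇒  +1.
(a,b)_5: α=2, u≡3; β=2, v≡1 (mod 5); (3|5)=-1, (1|5)=+1; sign (−1)^0·-1^2·+1^2 = +1.
(a,b)_13: α=4, u≡1; β=4, v≡9 (mod 13); (1|13)=+1, (9|13)=+1; sign (−1)^0·+1^4·+1^4 = +1.
(a,b)_∞: sgn(-113883)=−, sgn(-1309)=−, so -1.
(a,b)_47: α=-2, u≡43; β=-2, v≡28 (mod 47); (43|47)=-1, (28|47)=+1; sign (−1)^0·-1^-2·+1^-2 = +1.
(a,b)_29: α=1, u≡14; β=2, v≡13 (mod 29); (14|29)=-1, (13|29)=+1; sign (−1)^0·-1^2·+1^1 = +1.
(a,b)_11: α=-1, u≡9; β=-1, v≡2 (mod 11); (9|11)=+1, (2|11)=-1; sign (−1)^1·+1^-1·-1^-1 = +1.
(a,b)_7: α=1, u≡3; β=1, v≡2 (mod 7); (3|7)=-1, (2|7)=+1; sign (−1)^1·-1^1·+1^1 = +1.
Ram(-113883, -1309) = {3, ∞}; no ℚ_3-point on the conic.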